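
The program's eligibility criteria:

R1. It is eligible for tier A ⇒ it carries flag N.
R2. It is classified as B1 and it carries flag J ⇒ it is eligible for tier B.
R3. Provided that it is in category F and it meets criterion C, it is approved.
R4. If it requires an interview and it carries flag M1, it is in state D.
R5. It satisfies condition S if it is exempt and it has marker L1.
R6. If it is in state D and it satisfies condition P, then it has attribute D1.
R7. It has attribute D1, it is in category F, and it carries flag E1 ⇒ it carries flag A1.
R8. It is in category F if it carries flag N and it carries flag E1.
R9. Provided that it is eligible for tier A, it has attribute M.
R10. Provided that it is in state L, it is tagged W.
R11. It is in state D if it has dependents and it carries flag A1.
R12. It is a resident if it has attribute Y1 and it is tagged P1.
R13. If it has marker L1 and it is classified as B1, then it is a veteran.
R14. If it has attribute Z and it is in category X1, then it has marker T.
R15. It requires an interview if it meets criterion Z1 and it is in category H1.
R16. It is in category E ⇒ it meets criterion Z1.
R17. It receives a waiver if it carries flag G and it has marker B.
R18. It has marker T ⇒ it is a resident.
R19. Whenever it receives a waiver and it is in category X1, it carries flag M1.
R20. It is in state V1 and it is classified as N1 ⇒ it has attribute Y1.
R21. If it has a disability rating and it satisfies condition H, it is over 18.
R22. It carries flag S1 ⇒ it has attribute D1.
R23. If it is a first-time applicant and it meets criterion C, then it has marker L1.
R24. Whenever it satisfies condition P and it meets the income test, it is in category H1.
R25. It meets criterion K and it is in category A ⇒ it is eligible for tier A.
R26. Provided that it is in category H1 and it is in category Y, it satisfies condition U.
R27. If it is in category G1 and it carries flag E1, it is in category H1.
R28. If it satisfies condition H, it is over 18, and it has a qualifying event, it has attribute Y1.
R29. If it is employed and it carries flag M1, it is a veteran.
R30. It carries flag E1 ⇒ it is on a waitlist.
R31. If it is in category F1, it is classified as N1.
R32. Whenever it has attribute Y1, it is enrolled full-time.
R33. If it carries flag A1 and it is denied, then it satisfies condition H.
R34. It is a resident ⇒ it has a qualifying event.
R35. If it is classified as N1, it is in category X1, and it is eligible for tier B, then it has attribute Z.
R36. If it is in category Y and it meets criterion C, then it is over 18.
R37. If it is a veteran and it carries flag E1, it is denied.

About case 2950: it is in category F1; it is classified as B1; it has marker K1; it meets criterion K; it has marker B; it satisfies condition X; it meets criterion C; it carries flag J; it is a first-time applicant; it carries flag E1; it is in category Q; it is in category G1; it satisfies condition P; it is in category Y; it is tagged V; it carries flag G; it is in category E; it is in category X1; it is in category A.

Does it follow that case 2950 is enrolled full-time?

Yes

By R2 (it is classified as B1, it carries flag J): it is eligible for tier B.
By R16 (it is in category E): it meets criterion Z1.
By R17 (it carries flag G, it has marker B): it receives a waiver.
By R19 (it receives a waiver, it is in category X1): it carries flag M1.
By R23 (it is a first-time applicant, it meets criterion C): it has marker L1.
By R25 (it meets criterion K, it is in category A): it is eligible for tier A.
By R27 (it is in category G1, it carries flag E1): it is in category H1.
By R31 (it is in category F1): it is classified as N1.
By R35 (it is classified as N1, it is in category X1, it is eligible for tier B): it has attribute Z.
By R36 (it is in category Y, it meets criterion C): it is over 18.
By R1 (it is eligible for tier A): it carries flag N.
By R8 (it carries flag N, it carries flag E1): it is in category F.
By R13 (it has marker L1, it is classified as B1): it is a veteran.
By R14 (it has attribute Z, it is in category X1): it has marker T.
By R15 (it meets criterion Z1, it is in category H1): it requires an interview.
By R18 (it has marker T): it is a resident.
By R34 (it is a resident): it has a qualifying event.
By R37 (it is a veteran, it carries flag E1): it is denied.
By R4 (it requires an interview, it carries flag M1): it is in state D.
By R6 (it is in state D, it satisfies condition P): it has attribute D1.
By R7 (it has attribute D1, it is in category F, it carries flag E1): it carries flag A1.
By R33 (it carries flag A1, it is denied): it satisfies condition H.
By R28 (it satisfies condition H, it is over 18, it has a qualifying event): it has attribute Y1.
By R32 (it has attribute Y1): it is enrolled full-time.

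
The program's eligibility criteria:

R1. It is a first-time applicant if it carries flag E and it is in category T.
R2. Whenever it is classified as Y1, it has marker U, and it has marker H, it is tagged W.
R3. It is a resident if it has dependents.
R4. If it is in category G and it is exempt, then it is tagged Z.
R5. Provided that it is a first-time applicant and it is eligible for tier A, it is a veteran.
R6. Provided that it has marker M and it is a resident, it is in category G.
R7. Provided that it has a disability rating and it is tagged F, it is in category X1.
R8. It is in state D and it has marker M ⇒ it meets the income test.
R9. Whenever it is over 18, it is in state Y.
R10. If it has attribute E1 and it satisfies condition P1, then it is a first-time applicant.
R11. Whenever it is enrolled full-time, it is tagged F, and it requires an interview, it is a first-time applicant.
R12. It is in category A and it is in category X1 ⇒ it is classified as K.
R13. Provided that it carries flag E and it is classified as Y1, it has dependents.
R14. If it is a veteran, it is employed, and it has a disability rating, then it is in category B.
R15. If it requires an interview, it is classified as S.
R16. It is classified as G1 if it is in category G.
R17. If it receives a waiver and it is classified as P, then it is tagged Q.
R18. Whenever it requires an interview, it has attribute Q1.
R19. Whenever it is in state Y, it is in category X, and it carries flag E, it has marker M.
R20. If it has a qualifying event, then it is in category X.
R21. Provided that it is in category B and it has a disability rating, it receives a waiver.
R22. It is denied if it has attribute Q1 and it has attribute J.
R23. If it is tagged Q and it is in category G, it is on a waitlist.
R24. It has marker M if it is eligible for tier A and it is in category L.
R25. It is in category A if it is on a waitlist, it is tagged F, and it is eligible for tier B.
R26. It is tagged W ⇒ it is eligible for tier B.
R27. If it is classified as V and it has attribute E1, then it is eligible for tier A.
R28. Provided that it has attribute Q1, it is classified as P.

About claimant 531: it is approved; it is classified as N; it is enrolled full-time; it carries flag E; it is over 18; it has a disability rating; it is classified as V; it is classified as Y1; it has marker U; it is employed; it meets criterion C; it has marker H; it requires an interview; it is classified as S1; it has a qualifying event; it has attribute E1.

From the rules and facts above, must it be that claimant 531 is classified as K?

Forward chaining from the given facts derives: is tagged W, is in state Y, has dependents, is classified as S, has attribute Q1, is in category X, is eligible for tier B, is eligible for tier A, is classified as P, is a resident, has marker M, is in category G, is classified as G1.
The only rule concluding "it is classified as K" is R12, which needs "it is in category A"; that is never established.

No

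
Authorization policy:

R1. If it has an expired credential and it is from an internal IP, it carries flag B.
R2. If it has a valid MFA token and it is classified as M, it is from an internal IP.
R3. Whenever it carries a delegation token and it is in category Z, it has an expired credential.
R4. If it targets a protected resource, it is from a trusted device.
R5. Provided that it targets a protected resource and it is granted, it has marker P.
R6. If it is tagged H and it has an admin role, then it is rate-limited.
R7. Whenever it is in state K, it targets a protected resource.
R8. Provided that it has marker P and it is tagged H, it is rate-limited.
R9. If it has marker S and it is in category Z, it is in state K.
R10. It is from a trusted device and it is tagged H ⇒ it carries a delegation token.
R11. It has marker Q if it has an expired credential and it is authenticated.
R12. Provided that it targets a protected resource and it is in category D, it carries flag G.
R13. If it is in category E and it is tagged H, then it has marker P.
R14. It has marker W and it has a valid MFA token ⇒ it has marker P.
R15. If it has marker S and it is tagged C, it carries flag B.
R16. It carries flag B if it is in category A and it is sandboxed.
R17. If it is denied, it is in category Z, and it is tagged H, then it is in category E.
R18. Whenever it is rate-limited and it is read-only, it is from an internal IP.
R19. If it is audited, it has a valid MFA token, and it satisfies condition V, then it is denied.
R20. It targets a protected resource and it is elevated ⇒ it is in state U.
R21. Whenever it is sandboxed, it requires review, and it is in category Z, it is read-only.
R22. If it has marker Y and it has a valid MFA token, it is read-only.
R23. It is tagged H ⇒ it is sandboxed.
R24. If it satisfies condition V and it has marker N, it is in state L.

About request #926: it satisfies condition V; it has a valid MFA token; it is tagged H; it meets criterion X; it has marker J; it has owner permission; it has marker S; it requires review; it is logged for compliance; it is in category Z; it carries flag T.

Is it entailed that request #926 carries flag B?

Forward chaining from the given facts derives: is in state K, is sandboxed, targets a protected resource, is read-only, is from a trusted device, carries a delegation token, has an expired credential.
Rules concluding "it carries flag B": R1 needs "it is from an internal IP"; R15 needs "it is tagged C"; R16 needs "it is in category A" — none of these are established.

No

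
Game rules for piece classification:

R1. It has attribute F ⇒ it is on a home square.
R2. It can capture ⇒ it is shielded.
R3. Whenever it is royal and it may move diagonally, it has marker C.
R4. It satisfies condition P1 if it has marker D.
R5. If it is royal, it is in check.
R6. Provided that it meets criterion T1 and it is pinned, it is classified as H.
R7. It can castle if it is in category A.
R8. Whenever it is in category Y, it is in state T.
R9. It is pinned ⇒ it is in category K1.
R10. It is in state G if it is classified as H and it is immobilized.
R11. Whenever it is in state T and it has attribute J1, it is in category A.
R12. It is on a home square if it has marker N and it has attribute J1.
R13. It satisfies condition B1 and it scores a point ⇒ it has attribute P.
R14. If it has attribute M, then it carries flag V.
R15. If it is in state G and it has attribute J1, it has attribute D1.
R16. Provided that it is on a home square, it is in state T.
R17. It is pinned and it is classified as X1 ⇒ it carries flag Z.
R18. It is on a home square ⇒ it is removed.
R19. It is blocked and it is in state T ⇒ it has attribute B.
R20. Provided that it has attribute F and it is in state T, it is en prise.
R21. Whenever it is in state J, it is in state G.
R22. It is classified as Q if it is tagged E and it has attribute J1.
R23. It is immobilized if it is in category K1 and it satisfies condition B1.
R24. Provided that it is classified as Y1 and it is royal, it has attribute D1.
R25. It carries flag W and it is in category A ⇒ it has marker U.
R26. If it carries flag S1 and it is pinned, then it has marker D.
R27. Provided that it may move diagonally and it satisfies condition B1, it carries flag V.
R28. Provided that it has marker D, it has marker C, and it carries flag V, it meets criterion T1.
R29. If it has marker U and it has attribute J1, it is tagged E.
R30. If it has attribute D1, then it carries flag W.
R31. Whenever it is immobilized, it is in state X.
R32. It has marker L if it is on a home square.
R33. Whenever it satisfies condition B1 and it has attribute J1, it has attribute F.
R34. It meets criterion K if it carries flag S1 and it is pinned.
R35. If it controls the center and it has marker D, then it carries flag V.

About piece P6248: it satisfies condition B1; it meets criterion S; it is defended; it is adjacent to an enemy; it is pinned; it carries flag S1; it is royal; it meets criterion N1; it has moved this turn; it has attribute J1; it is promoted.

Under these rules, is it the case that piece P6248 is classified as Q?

Forward chaining from the given facts derives: is in check, is in category K1, is immobilized, has marker D, is in state X, has attribute F, meets criterion K, is on a home square, satisfies condition P1, is in state T, is removed, is en prise, has marker L, is in category A, can castle.
The only rule concluding "it is classified as Q" is R22, which needs "it is tagged E"; that is never established.

No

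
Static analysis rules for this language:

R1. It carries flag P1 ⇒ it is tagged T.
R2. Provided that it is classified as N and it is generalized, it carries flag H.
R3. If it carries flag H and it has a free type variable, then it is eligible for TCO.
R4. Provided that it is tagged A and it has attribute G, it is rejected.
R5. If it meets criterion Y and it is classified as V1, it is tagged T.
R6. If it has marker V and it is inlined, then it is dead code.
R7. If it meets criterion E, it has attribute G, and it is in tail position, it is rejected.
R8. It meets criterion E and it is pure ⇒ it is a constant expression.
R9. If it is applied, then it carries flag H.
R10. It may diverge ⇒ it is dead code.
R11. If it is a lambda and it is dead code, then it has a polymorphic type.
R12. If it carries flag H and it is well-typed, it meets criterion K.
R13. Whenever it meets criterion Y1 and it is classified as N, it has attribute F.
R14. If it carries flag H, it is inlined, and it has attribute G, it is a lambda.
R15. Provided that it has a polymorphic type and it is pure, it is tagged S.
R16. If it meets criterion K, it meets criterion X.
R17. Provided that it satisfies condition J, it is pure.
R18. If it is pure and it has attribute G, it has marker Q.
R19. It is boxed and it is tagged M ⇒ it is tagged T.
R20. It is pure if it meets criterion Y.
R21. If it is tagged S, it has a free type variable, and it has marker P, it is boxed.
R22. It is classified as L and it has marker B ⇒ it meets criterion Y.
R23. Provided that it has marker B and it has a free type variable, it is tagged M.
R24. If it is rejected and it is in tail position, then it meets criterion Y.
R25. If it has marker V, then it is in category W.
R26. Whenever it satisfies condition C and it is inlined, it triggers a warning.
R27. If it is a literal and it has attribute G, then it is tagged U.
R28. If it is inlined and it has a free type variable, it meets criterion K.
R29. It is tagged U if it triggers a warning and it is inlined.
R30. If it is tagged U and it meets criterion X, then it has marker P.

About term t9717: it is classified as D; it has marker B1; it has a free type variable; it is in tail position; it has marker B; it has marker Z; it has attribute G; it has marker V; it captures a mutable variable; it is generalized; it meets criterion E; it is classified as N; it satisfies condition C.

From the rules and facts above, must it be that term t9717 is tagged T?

No

Forward chaining from the given facts derives: carries flag H, is eligible for TCO, is rejected, is tagged M, meets criterion Y, is in category W, is pure, is a constant expression, has marker Q.
Rules concluding "it is tagged T": R1 needs "it carries flag P1"; R5 needs "it is classified as V1"; R19 needs "it is boxed" — none of these are established.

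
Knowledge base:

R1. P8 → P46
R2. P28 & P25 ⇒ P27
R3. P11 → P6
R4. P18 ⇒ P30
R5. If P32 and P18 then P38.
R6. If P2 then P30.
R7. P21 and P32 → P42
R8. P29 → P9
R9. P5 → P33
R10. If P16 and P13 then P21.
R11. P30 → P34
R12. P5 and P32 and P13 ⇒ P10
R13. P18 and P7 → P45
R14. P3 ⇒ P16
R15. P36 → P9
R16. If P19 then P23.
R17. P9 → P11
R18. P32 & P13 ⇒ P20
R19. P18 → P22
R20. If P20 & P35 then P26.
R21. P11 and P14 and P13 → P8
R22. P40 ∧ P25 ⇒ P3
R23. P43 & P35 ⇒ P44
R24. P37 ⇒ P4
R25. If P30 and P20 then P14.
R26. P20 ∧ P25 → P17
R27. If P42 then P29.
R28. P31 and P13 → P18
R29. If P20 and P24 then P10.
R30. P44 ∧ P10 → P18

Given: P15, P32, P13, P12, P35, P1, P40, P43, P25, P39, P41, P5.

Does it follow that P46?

P10  (by R12: P5, P32, P13)
P20  (by R18: P32, P13)
P3  (by R22: P40, P25)
P44  (by R23: P43, P35)
P18  (by R30: P44, P10)
P30  (by R4: P18)
P16  (by R14: P3)
P14  (by R25: P30, P20)
P21  (by R10: P16, P13)
P42  (by R7: P21, P32)
P29  (by R27: P42)
P9  (by R8: P29)
P11  (by R17: P9)
P8  (by R21: P11, P14, P13)
P46  (by R1: P8)

Yes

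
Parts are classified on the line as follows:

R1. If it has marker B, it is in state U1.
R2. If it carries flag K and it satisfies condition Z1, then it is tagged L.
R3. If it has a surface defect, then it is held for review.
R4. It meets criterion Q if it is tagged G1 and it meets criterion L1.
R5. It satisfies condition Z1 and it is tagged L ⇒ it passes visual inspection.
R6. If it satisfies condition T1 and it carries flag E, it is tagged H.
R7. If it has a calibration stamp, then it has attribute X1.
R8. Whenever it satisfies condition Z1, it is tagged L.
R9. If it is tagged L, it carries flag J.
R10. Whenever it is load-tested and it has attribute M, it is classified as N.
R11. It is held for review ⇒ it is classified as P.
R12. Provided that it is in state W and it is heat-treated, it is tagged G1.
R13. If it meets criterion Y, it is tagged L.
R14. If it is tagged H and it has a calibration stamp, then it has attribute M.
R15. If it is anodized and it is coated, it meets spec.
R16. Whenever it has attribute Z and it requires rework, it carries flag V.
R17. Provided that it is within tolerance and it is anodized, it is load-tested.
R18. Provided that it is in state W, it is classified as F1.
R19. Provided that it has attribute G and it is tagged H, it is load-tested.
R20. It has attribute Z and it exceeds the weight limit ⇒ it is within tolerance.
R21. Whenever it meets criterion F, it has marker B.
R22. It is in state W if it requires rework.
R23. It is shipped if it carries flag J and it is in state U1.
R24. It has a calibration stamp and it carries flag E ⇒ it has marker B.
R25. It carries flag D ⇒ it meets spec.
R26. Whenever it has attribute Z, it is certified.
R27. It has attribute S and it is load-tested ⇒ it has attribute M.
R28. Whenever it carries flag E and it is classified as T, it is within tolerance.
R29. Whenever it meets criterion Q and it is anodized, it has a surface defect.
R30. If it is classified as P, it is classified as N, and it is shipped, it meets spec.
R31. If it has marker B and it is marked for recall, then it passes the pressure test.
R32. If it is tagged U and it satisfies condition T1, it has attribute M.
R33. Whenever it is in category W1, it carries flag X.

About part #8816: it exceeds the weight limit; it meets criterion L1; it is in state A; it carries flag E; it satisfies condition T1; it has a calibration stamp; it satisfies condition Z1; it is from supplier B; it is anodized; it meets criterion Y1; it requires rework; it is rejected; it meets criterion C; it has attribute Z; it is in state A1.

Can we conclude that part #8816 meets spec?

Forward chaining from the given facts derives: is tagged H, has attribute X1, is tagged L, carries flag J, has attribute M, carries flag V, is within tolerance, is in state W, has marker B, is certified, is in state U1, passes visual inspection, is load-tested, is classified as F1, is shipped, is classified as N.
Rules concluding "it meets spec": R15 needs "it is coated"; R25 needs "it carries flag D"; R30 needs "it is classified as P" — none of these are established.

No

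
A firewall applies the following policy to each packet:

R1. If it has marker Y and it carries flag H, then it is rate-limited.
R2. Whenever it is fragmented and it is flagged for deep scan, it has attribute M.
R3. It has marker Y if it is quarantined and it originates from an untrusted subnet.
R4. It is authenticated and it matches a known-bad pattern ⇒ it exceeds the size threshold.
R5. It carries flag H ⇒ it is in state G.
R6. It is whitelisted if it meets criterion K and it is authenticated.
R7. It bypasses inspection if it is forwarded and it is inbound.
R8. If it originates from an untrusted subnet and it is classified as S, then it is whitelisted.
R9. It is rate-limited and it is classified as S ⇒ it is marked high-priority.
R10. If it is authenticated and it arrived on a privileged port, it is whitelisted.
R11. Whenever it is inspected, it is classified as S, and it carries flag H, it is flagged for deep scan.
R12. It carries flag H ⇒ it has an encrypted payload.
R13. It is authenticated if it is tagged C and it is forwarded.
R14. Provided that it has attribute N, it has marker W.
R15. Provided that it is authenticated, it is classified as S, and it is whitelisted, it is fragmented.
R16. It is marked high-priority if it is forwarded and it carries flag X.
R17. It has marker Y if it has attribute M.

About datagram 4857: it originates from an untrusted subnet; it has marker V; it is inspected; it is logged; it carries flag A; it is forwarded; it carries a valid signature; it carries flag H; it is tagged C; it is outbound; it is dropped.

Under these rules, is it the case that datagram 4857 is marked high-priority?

Forward chaining from the given facts derives: is in state G, has an encrypted payload, is authenticated.
Rules concluding "it is marked high-priority": R9 needs "it is rate-limited"; R16 needs "it carries flag X" — none of these are established.

No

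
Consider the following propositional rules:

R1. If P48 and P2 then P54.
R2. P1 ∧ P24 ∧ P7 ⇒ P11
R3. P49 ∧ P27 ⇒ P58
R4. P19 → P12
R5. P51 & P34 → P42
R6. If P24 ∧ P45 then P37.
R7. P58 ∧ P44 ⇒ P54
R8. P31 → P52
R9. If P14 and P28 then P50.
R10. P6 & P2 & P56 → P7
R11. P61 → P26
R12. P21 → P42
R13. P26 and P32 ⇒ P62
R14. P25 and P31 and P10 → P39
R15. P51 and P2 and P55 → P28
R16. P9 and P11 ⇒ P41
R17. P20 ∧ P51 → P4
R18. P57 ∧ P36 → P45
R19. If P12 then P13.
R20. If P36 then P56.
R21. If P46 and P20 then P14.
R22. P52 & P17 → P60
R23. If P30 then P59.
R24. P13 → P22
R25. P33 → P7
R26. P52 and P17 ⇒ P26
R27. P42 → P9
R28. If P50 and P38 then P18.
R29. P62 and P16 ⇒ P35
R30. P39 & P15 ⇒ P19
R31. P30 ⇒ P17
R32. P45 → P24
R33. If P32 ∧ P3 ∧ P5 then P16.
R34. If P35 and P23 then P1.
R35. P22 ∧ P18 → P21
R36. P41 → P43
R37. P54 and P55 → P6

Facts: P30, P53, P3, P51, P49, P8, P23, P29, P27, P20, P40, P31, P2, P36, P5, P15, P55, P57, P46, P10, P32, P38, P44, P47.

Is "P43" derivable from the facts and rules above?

No

Forward chaining from the given facts derives: P58, P54, P52, P28, P4, P45, P56, P14, P59, P17, P24, P16, P6, P37, P50, P7, P60, P26, P18, P62, P35, P1, P11.
The only rule concluding P43 is R36, which needs P41; that is never established.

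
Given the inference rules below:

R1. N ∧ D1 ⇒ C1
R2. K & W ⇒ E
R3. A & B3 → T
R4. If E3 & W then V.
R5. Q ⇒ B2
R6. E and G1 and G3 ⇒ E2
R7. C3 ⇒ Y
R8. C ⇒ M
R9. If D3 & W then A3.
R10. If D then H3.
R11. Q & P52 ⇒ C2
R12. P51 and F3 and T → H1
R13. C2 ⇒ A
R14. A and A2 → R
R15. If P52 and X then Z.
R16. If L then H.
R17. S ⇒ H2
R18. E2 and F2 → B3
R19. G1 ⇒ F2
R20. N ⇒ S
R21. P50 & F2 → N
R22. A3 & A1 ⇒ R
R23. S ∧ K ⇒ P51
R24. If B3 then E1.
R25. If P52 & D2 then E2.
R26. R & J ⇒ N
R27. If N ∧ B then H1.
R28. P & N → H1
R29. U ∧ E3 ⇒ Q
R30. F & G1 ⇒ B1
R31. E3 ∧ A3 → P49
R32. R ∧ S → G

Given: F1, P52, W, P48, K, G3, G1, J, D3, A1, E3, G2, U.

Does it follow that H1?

No

Forward chaining from the given facts derives: E, V, E2, A3, F2, R, N, Q, P49, B2, C2, A, B3, S, P51, E1, G, T, H2.
Rules concluding H1: R12 needs F3; R27 needs B; R28 needs P — none of these are established.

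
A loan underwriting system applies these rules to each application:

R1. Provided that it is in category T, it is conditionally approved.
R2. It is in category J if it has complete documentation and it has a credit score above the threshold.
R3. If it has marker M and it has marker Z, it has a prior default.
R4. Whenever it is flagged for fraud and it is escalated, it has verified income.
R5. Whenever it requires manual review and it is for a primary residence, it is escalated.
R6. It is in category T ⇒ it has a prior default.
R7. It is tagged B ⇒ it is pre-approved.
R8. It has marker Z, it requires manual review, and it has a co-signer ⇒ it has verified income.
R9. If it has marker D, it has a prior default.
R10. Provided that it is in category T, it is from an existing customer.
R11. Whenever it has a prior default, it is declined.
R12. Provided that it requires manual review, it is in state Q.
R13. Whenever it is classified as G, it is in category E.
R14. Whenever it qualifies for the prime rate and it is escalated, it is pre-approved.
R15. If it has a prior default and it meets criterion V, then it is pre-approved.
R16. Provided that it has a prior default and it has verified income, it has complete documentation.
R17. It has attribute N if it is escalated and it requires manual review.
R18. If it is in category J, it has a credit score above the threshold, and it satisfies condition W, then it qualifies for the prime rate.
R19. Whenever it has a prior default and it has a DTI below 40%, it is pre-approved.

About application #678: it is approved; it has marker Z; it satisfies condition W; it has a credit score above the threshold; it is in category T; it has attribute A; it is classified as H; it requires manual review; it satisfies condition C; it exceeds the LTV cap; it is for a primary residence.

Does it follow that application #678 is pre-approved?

Forward chaining from the given facts derives: is conditionally approved, is escalated, has a prior default, is from an existing customer, is declined, is in state Q, has attribute N.
Rules concluding "it is pre-approved": R7 needs "it is tagged B"; R14 needs "it qualifies for the prime rate"; R15 needs "it meets criterion V"; R19 needs "it has a DTI below 40%" — none of these are established.

No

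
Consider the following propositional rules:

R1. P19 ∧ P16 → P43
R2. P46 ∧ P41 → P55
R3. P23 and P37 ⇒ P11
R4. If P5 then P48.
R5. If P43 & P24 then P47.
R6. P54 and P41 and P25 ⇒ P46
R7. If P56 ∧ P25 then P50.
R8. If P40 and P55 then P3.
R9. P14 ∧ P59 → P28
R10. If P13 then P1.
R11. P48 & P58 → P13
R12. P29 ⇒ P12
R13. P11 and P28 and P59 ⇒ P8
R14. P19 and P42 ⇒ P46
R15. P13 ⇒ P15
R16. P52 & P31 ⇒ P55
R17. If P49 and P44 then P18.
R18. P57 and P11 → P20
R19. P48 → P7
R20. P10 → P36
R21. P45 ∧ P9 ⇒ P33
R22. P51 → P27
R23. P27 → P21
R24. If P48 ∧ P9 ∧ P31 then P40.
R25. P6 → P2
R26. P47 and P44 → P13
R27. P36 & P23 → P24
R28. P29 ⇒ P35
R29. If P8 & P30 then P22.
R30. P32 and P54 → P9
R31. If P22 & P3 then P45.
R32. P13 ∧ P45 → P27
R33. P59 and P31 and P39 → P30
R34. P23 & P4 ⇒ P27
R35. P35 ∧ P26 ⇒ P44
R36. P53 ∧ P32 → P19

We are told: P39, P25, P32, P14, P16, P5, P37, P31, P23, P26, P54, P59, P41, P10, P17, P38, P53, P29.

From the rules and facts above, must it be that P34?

Forward chaining from the given facts derives: P11, P48, P46, P28, P12, P8, P7, P36, P24, P35, P9, P30, P44, P19, P43, P55, P47, P40, P13, P22, P3, P1, P15, P45, P27, P33, P21.
No rule has P34 as its conclusion, and it is not among the given facts.

No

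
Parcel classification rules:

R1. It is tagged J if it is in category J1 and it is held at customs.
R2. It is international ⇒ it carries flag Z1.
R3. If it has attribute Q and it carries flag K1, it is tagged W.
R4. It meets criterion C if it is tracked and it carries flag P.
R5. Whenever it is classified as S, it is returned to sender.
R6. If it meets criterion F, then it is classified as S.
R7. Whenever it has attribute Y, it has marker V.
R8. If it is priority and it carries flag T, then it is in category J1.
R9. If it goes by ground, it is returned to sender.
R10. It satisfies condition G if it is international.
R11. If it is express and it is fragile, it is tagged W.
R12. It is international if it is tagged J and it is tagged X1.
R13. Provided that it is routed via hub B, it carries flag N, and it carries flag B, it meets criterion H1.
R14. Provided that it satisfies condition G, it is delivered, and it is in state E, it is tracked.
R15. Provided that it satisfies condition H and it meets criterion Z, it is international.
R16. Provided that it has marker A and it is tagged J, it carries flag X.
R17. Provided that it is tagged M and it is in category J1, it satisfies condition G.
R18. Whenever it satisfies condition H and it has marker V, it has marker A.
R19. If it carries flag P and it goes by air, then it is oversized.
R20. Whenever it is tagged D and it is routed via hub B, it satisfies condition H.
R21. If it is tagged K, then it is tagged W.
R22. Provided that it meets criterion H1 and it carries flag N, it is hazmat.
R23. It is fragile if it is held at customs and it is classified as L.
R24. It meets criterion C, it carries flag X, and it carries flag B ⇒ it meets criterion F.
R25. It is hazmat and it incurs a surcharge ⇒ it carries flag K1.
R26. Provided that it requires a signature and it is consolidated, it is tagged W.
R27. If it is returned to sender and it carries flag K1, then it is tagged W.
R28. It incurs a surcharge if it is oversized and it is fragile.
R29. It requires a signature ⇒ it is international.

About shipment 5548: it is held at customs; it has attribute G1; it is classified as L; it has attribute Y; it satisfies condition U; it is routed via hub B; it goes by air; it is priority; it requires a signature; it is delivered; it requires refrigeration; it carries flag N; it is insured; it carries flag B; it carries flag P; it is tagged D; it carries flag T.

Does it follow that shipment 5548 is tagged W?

Forward chaining from the given facts derives: has marker V, is in category J1, meets criterion H1, is oversized, satisfies condition H, is hazmat, is fragile, incurs a surcharge, is international, is tagged J, carries flag Z1, satisfies condition G, has marker A, carries flag K1, carries flag X.
Rules concluding "it is tagged W": R3 needs "it has attribute Q"; R11 needs "it is express"; R21 needs "it is tagged K"; R26 needs "it is consolidated"; R27 needs "it is returned to sender" — none of these are established.

No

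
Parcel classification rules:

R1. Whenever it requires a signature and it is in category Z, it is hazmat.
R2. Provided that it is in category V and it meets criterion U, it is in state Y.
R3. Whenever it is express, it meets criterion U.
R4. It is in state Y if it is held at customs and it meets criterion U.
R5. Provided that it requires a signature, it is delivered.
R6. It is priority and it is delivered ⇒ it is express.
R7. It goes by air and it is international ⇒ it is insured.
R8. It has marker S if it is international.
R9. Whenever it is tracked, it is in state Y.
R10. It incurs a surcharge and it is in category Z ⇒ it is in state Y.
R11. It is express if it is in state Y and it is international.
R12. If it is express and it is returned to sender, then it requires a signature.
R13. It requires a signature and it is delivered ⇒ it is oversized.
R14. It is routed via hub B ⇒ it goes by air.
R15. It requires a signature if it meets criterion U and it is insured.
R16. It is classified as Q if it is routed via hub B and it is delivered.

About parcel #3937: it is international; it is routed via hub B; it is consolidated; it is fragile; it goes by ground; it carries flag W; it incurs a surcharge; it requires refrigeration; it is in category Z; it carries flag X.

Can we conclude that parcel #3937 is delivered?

Yes

By R10 (it incurs a surcharge, it is in category Z): it is in state Y.
By R11 (it is in state Y, it is international): it is express.
By R14 (it is routed via hub B): it goes by air.
By R3 (it is express): it meets criterion U.
By R7 (it goes by air, it is international): it is insured.
By R15 (it meets criterion U, it is insured): it requires a signature.
By R5 (it requires a signature): it is delivered.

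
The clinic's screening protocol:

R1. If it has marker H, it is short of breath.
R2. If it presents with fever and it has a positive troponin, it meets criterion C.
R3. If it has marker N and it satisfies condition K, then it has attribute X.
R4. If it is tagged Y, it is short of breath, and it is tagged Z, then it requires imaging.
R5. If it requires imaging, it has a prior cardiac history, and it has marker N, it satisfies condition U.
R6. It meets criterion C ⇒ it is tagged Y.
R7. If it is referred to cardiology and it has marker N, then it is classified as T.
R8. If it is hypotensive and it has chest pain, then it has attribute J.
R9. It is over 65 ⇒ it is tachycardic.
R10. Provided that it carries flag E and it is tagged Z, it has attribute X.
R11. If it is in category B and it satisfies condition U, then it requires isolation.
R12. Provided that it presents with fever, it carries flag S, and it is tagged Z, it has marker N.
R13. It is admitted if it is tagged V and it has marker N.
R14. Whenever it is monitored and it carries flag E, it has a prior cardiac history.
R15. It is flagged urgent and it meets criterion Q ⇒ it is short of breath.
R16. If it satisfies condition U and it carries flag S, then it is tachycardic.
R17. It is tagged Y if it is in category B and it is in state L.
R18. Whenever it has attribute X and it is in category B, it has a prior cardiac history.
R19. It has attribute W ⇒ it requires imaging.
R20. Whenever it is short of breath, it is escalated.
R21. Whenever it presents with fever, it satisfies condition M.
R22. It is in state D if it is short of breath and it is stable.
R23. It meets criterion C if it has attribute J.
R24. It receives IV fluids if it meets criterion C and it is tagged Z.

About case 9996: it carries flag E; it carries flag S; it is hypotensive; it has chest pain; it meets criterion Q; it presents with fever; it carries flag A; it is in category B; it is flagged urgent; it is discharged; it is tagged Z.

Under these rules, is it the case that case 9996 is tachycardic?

By R8 (it is hypotensive, it has chest pain): it has attribute J.
By R10 (it carries flag E, it is tagged Z): it has attribute X.
By R12 (it presents with fever, it carries flag S, it is tagged Z): it has marker N.
By R15 (it is flagged urgent, it meets criterion Q): it is short of breath.
By R18 (it has attribute X, it is in category B): it has a prior cardiac history.
By R23 (it has attribute J): it meets criterion C.
By R6 (it meets criterion C): it is tagged Y.
By R4 (it is tagged Y, it is short of breath, it is tagged Z): it requires imaging.
By R5 (it requires imaging, it has a prior cardiac history, it has marker N): it satisfies condition U.
By R16 (it satisfies condition U, it carries flag S): it is tachycardic.

Yes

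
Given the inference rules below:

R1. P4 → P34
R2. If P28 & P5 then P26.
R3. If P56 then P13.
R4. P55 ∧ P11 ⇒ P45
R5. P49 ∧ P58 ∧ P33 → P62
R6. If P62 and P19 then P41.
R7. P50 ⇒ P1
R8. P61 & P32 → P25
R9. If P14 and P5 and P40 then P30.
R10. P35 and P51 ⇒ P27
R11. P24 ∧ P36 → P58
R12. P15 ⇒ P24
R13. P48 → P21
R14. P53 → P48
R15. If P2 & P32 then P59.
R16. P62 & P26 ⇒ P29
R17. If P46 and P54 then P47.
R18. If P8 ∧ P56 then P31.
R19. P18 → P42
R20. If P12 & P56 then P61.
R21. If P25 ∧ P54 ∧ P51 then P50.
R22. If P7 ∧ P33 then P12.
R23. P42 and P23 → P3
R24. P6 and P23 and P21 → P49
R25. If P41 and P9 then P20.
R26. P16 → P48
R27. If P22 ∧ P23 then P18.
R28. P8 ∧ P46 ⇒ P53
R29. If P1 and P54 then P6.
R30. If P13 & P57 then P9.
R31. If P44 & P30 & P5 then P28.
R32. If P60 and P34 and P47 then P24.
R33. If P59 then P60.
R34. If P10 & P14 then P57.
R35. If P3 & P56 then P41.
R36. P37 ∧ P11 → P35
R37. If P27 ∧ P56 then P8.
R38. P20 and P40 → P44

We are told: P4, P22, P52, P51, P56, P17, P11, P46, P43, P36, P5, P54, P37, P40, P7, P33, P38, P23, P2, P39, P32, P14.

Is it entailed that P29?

Forward chaining from the given facts derives: P34, P13, P30, P59, P47, P12, P18, P60, P35, P27, P42, P61, P3, P24, P41, P8, P25, P58, P31, P50, P53, P1, P48, P6, P21, P49, P62.
The only rule concluding P29 is R16, which needs P26; that is never established.

No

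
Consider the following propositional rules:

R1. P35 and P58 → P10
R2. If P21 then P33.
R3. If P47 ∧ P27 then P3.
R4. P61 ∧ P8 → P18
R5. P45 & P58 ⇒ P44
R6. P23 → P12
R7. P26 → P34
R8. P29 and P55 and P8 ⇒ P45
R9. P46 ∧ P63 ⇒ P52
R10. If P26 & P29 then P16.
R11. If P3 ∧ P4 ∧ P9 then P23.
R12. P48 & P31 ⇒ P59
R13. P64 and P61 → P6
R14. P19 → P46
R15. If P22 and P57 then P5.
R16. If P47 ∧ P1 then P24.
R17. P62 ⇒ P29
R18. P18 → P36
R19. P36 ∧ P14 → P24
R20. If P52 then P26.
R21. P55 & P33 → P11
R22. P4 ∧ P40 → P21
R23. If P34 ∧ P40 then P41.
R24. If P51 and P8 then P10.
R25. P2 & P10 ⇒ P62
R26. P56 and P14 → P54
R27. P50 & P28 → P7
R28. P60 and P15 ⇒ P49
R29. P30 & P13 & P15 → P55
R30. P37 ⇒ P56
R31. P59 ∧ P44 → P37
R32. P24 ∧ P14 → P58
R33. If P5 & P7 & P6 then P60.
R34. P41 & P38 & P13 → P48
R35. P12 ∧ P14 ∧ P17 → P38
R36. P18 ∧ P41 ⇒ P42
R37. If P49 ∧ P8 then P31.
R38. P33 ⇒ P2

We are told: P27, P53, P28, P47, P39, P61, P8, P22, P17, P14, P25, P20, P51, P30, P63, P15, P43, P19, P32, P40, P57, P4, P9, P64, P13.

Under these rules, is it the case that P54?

Forward chaining from the given facts derives: P3, P18, P23, P6, P46, P5, P36, P24, P21, P10, P55, P58, P33, P12, P52, P26, P11, P38, P2, P34, P41, P62, P48, P42, P29, P45, P16, P44.
The only rule concluding P54 is R26, which needs P56; that is never established.

No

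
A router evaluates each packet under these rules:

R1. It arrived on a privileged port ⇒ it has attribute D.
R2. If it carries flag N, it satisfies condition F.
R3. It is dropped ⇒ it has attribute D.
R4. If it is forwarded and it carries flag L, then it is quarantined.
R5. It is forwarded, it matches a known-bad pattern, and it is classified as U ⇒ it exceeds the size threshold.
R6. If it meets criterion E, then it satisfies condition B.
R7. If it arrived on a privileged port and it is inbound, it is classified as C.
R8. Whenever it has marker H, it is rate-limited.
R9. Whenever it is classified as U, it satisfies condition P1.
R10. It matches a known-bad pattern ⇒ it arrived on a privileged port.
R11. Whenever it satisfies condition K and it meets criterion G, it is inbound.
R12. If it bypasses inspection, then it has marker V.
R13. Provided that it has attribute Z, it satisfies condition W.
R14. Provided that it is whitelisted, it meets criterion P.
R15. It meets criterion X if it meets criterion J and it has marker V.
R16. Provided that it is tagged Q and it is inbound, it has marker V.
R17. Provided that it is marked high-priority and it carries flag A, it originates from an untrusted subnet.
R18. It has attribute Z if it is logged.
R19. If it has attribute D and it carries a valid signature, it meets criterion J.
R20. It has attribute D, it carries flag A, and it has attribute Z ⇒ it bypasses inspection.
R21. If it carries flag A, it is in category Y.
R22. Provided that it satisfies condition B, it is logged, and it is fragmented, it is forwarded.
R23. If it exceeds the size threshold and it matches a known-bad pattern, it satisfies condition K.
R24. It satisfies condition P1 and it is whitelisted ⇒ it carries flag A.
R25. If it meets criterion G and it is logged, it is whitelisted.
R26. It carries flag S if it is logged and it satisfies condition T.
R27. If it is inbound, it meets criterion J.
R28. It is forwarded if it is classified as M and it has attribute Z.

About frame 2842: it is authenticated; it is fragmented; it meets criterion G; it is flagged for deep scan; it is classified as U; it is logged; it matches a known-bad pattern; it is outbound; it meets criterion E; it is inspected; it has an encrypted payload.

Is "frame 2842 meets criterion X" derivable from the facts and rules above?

Yes

By R6 (it meets criterion E): it satisfies condition B.
By R9 (it is classified as U): it satisfies condition P1.
By R10 (it matches a known-bad pattern): it arrived on a privileged port.
By R18 (it is logged): it has attribute Z.
By R22 (it satisfies condition B, it is logged, it is fragmented): it is forwarded.
By R25 (it meets criterion G, it is logged): it is whitelisted.
By R1 (it arrived on a privileged port): it has attribute D.
By R5 (it is forwarded, it matches a known-bad pattern, it is classified as U): it exceeds the size threshold.
By R23 (it exceeds the size threshold, it matches a known-bad pattern): it satisfies condition K.
By R24 (it satisfies condition P1, it is whitelisted): it carries flag A.
By R11 (it satisfies condition K, it meets criterion G): it is inbound.
By R20 (it has attribute D, it carries flag A, it has attribute Z): it bypasses inspection.
By R27 (it is inbound): it meets criterion J.
By R12 (it bypasses inspection): it has marker V.
By R15 (it meets criterion J, it has marker V): it meets criterion X.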